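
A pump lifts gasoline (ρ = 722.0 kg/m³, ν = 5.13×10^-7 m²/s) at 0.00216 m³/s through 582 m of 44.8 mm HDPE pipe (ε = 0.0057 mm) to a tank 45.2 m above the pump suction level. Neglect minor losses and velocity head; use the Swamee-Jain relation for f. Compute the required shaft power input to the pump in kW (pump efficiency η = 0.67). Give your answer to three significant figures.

P_shaft ≈ 1.54 kW

V = 4Q/(πD²) = 1.370 m/s; Re = 1.20×10^5; ε/D = 1.27×10^-4; f = 0.01803
h_f = f(L/D)V²/2g = 22.41 m
Total head H = z + h_f = 45.2 + 22.41 = 67.61 m
P_hyd = ρgQH = 722.0·9.81·0.00216·67.61 = 1.034 kW
P_shaft = P_hyd/η = 1.034/0.67 = 1.544 kW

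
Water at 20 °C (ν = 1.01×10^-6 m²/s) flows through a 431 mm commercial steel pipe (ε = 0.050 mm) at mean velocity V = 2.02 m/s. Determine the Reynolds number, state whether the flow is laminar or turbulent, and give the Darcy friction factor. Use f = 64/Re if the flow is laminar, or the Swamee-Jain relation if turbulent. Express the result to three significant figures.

Re ≈ 8.62×10^5; turbulent; f ≈ 0.0139

Re = VD/ν = 2.020·0.431/1.01×10^-6 = 8.62×10^5
Re > 4000 → turbulent; ε/D = 1.16×10^-4
Swamee-Jain: f = 0.01390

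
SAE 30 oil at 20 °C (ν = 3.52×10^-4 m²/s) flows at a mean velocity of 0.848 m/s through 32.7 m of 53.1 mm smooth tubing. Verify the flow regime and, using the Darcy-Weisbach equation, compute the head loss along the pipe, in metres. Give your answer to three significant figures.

Re = VD/ν = 0.848·0.05310/3.52×10^-4 = 128 → laminar (Re < 2300)
f = 64/Re = 0.5003
h_f = f(L/D)V²/(2g) = 0.5003·(32.7/0.05310)·0.848²/(2·9.81) = 11.29 m

h_f ≈ 11.3 m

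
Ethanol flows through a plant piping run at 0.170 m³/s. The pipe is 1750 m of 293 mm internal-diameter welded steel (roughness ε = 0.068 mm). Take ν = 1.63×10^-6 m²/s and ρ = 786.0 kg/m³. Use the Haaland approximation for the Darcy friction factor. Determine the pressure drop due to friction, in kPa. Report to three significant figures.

V = 4Q/(πD²) = 4·0.170/(π·0.293²) = 2.521 m/s
Re = VD/ν = 2.521·0.293/1.63×10^-6 = 4.53×10^5 → turbulent
ε/D = 0.068/293 = 2.32×10^-4
Haaland: f = 0.01570
h_f = f(L/D)V²/(2g) = 0.01570·(1750/0.293)·2.521²/(2·9.81) = 30.39 m
Δp = ρg·h_f = 786.0·9.81·30.39 = 234.3 kPa

Δp ≈ 234 kPa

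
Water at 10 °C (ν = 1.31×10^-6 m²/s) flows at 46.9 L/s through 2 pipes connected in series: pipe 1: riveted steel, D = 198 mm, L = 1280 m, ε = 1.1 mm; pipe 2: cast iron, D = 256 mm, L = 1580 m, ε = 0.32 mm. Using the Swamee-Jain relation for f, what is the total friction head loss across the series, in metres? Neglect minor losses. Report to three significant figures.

Pipe 1: V = 1.523 m/s, Re = 2.30×10^5, ε/D = 0.00556, f = 0.03190, h_1 = f(L/D)V²/2g = 24.39 m
Pipe 2: V = 0.9112 m/s, Re = 1.78×10^5, ε/D = 0.00125, f = 0.02227, h_2 = f(L/D)V²/2g = 5.815 m
Series → Q common, losses add: H = Σh = 30.20 m

H ≈ 30.2 m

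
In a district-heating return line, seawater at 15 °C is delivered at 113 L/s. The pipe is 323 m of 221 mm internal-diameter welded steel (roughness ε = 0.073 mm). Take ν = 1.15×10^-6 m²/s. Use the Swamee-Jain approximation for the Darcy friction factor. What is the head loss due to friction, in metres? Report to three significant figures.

h_f ≈ 10.7 m

V = 4Q/(πD²) = 4·0.113/(π·0.221²) = 2.946 m/s
Re = VD/ν = 2.946·0.221/1.15×10^-6 = 5.66×10^5 → turbulent
ε/D = 0.073/221 = 3.30×10^-4
Swamee-Jain: f = 0.01648
h_f = f(L/D)V²/(2g) = 0.01648·(323/0.221)·2.946²/(2·9.81) = 10.65 m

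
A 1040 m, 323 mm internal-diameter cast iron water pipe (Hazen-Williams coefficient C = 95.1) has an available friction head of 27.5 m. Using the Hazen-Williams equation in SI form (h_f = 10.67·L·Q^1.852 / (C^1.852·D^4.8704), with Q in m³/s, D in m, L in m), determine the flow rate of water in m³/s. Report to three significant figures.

Q ≈ 0.191 m³/s

Rearranging: Q = [h_f·C^1.852·D^4.8704 / (10.67·L)]^(1/1.852)
Q = [27.5·95.1^1.852·0.323^4.8704 / (10.67·1040)]^0.540 = 0.1907 m³/s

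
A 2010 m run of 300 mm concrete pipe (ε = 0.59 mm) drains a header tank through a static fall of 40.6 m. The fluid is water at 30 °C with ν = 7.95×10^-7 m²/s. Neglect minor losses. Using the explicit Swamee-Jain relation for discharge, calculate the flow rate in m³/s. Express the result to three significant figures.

Q ≈ 0.159 m³/s

Swamee-Jain (Type II): Q = -0.965·√(gD⁵h_f/L)·ln[ε/(3.7D) + √(3.17ν²L/(gD³h_f))]
√(gD⁵h_f/L) = √(9.81·0.300⁵·40.6/2010) = 0.02194
ε/(3.7D) = 5.32×10^-4; √(3.17ν²L/(gD³h_f)) = 1.94×10^-5
Q = -0.965·0.02194·ln(5.509×10^-4) = 0.1589 m³/s
Check: V = 2.25 m/s, Re = 8.48×10^5, f = 0.02362, h_f = 40.8 m ≈ 40.6 m ✓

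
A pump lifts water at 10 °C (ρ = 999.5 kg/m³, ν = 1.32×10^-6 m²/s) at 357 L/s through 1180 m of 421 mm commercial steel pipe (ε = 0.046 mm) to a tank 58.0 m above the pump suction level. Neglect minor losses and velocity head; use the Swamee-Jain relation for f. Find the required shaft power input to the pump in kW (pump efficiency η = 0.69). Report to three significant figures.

V = 4Q/(πD²) = 2.565 m/s; Re = 8.18×10^5; ε/D = 1.09×10^-4; f = 0.01387
h_f = f(L/D)V²/2g = 13.04 m
Total head H = z + h_f = 58.0 + 13.04 = 71.04 m
P_hyd = ρgQH = 999.5·9.81·0.357·71.04 = 248.7 kW
P_shaft = P_hyd/η = 248.7/0.69 = 360.4 kW

P_shaft ≈ 360 kW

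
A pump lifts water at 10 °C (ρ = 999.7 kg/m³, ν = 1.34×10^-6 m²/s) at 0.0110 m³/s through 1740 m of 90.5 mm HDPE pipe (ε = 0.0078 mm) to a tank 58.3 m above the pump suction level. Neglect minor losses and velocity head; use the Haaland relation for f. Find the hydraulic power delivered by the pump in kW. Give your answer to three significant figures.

V = 4Q/(πD²) = 1.710 m/s; Re = 1.15×10^5; ε/D = 8.62×10^-5; f = 0.01771
h_f = f(L/D)V²/2g = 50.76 m
Total head H = z + h_f = 58.3 + 50.76 = 109.1 m
P_hyd = ρgQH = 999.7·9.81·0.0110·109.1 = 11.76 kW

P_hyd ≈ 11.8 kW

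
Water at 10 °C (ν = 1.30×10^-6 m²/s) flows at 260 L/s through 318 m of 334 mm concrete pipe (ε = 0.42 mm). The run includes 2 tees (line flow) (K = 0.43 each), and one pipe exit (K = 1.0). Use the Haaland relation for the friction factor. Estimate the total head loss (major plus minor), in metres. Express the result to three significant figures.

V = 4Q/(πD²) = 2.967 m/s; V²/2g = 0.4488 m
Re = 7.62×10^5, ε/D = 0.00126 → f = 0.02111 (Haaland)
Major: h_f = f(L/D)·V²/2g = 0.02111·952.1·0.4488 = 9.023 m
Minor: ΣK = 1.86; h_m = ΣK·V²/2g = 0.8348 m
Total H_L = 9.023 + 0.8348 = 9.858 m

H_L ≈ 9.86 m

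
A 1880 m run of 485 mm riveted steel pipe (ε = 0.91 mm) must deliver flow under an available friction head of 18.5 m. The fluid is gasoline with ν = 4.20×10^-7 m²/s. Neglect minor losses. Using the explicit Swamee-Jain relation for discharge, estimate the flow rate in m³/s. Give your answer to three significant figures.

Swamee-Jain (Type II): Q = -0.965·√(gD⁵h_f/L)·ln[ε/(3.7D) + √(3.17ν²L/(gD³h_f))]
√(gD⁵h_f/L) = √(9.81·0.485⁵·18.5/1880) = 0.05090
ε/(3.7D) = 5.07×10^-4; √(3.17ν²L/(gD³h_f)) = 7.13×10^-6
Q = -0.965·0.05090·ln(5.142×10^-4) = 0.3719 m³/s
Check: V = 2.01 m/s, Re = 2.32×10^6, f = 0.02316, h_f = 18.5 m ≈ 18.5 m ✓

Q ≈ 0.372 m³/s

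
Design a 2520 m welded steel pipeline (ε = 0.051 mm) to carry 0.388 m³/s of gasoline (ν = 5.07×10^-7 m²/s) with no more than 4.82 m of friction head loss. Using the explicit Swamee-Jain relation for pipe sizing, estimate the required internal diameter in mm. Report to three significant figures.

D ≈ 612 mm

Swamee-Jain (Type III): D = 0.66·[ε^1.25·(LQ²/(gh_f))^4.75 + ν·Q^9.4·(L/(gh_f))^5.2]^0.04
LQ²/(gh_f) = 8.023; L/(gh_f) = 53.29
Term 1 = ε^1.25·(…)^4.75 = 0.0851; Term 2 = ν·Q^9.4·(…)^5.2 = 0.0659
D = 0.66·(0.0851 + 0.0659)^0.04 = 0.6119 m = 612 mm
Check: V = 1.32 m/s, Re = 1.59×10^6, f = 0.01277, h_f = 4.66 m ≈ 4.82 m ✓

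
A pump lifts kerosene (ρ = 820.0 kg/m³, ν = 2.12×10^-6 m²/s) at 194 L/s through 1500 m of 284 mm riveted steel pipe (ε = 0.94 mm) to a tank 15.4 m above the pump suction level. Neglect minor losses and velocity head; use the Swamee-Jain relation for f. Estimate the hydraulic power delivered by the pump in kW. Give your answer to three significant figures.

V = 4Q/(πD²) = 3.062 m/s; Re = 4.10×10^5; ε/D = 0.00331; f = 0.02733
h_f = f(L/D)V²/2g = 69.01 m
Total head H = z + h_f = 15.4 + 69.01 = 84.41 m
P_hyd = ρgQH = 820.0·9.81·0.194·84.41 = 131.7 kW

P_hyd ≈ 132 kW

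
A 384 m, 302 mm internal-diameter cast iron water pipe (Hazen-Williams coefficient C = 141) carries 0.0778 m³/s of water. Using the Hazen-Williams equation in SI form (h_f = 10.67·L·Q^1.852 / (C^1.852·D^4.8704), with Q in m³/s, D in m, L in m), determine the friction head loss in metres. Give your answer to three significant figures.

h_f = 10.67·384·0.0778^1.852 / (141^1.852·0.302^4.8704) = 1.291 m

h_f ≈ 1.29 m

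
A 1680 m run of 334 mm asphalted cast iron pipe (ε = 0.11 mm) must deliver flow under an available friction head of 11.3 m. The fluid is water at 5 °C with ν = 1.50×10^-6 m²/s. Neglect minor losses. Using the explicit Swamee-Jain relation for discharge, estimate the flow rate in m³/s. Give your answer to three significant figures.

Q ≈ 0.141 m³/s

Swamee-Jain (Type II): Q = -0.965·√(gD⁵h_f/L)·ln[ε/(3.7D) + √(3.17ν²L/(gD³h_f))]
√(gD⁵h_f/L) = √(9.81·0.334⁵·11.3/1680) = 0.01656
ε/(3.7D) = 8.90×10^-5; √(3.17ν²L/(gD³h_f)) = 5.39×10^-5
Q = -0.965·0.01656·ln(1.429×10^-4) = 0.1415 m³/s
Check: V = 1.61 m/s, Re = 3.60×10^5, f = 0.01700, h_f = 11.4 m ≈ 11.3 m ✓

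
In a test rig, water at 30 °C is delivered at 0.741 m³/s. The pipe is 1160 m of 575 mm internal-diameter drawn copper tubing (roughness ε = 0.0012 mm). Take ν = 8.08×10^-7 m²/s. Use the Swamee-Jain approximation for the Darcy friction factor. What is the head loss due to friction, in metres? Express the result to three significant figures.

V = 4Q/(πD²) = 4·0.741/(π·0.575²) = 2.854 m/s
Re = VD/ν = 2.854·0.575/8.08×10^-7 = 2.03×10^6 → turbulent
ε/D = 0.0012/575 = 2.09×10^-6
Swamee-Jain: f = 0.01042
h_f = f(L/D)V²/(2g) = 0.01042·(1160/0.575)·2.854²/(2·9.81) = 8.725 m

h_f ≈ 8.72 m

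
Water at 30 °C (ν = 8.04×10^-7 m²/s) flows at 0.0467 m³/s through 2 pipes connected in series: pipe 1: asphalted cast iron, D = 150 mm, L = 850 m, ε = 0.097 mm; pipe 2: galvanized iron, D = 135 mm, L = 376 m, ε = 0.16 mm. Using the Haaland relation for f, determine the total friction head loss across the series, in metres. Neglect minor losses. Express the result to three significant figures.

Pipe 1: V = 2.643 m/s, Re = 4.93×10^5, ε/D = 6.47×10^-4, f = 0.01846, h_1 = f(L/D)V²/2g = 37.23 m
Pipe 2: V = 3.263 m/s, Re = 5.48×10^5, ε/D = 0.00119, f = 0.02094, h_2 = f(L/D)V²/2g = 31.64 m
Series → Q common, losses add: H = Σh = 68.87 m

H ≈ 68.9 m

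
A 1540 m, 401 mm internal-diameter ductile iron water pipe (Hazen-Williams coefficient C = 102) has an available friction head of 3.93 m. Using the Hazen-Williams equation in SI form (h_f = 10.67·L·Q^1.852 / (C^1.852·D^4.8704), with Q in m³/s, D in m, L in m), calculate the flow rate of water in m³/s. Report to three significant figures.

Q ≈ 0.102 m³/s

Rearranging: Q = [h_f·C^1.852·D^4.8704 / (10.67·L)]^(1/1.852)
Q = [3.93·102^1.852·0.401^4.8704 / (10.67·1540)]^0.540 = 0.1022 m³/s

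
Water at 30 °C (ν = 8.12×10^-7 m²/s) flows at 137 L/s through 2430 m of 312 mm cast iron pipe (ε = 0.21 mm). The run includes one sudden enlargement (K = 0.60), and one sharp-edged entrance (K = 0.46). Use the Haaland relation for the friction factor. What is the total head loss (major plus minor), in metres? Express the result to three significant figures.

H_L ≈ 23.6 m

V = 4Q/(πD²) = 1.792 m/s; V²/2g = 0.1637 m
Re = 6.89×10^5, ε/D = 6.73×10^-4 → f = 0.01842 (Haaland)
Major: h_f = f(L/D)·V²/2g = 0.01842·7788·0.1637 = 23.47 m
Minor: ΣK = 1.06; h_m = ΣK·V²/2g = 0.1735 m
Total H_L = 23.47 + 0.1735 = 23.65 m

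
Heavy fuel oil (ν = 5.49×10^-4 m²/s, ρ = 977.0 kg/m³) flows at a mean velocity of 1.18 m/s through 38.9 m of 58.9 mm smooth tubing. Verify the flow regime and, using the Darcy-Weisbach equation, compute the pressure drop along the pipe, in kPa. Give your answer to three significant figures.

Δp ≈ 227 kPa

Re = VD/ν = 1.18·0.05890/5.49×10^-4 = 127 → laminar (Re < 2300)
f = 64/Re = 0.5055
h_f = f(L/D)V²/(2g) = 0.5055·(38.9/0.05890)·1.18²/(2·9.81) = 23.69 m
Δp = ρg·h_f = 977.0·9.81·23.69 = 227.1 kPa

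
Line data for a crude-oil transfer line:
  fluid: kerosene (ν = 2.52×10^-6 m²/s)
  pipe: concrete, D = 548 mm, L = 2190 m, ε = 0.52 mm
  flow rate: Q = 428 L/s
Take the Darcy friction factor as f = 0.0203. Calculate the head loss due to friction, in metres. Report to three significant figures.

V = 4Q/(πD²) = 4·0.428/(π·0.548²) = 1.815 m/s
h_f = f(L/D)V²/(2g) = 0.02030·(2190/0.548)·1.815²/(2·9.81) = 13.62 m

h_f ≈ 13.6 m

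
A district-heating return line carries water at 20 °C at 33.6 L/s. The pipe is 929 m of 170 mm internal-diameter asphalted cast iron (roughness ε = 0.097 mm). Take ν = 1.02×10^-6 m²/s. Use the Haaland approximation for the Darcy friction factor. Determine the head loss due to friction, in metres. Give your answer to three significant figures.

V = 4Q/(πD²) = 4·0.0336/(π·0.170²) = 1.480 m/s
Re = VD/ν = 1.480·0.170/1.02×10^-6 = 2.47×10^5 → turbulent
ε/D = 0.097/170 = 5.71×10^-4
Haaland: f = 0.01871
h_f = f(L/D)V²/(2g) = 0.01871·(929/0.170)·1.480²/(2·9.81) = 11.42 m

h_f ≈ 11.4 m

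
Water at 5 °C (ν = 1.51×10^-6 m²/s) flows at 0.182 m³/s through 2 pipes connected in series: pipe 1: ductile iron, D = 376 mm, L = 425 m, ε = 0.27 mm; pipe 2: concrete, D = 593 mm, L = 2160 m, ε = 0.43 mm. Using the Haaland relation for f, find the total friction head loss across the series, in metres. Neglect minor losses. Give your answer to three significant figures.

Pipe 1: V = 1.639 m/s, Re = 4.08×10^5, ε/D = 7.18×10^-4, f = 0.01898, h_1 = f(L/D)V²/2g = 2.937 m
Pipe 2: V = 0.6590 m/s, Re = 2.59×10^5, ε/D = 7.25×10^-4, f = 0.01943, h_2 = f(L/D)V²/2g = 1.566 m
Series → Q common, losses add: H = Σh = 4.503 m

H ≈ 4.50 m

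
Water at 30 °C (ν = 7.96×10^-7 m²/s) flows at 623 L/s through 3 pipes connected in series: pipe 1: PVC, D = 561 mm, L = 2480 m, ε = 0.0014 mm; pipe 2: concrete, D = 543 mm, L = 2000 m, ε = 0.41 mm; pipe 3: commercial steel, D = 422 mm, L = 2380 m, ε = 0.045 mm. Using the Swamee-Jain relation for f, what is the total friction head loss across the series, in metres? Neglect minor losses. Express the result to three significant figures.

Pipe 1: V = 2.520 m/s, Re = 1.78×10^6, ε/D = 2.50×10^-6, f = 0.01065, h_1 = f(L/D)V²/2g = 15.25 m
Pipe 2: V = 2.690 m/s, Re = 1.84×10^6, ε/D = 7.55×10^-4, f = 0.01863, h_2 = f(L/D)V²/2g = 25.32 m
Pipe 3: V = 4.454 m/s, Re = 2.36×10^6, ε/D = 1.07×10^-4, f = 0.01288, h_3 = f(L/D)V²/2g = 73.48 m
Series → Q common, losses add: H = Σh = 114.0 m

H ≈ 114 m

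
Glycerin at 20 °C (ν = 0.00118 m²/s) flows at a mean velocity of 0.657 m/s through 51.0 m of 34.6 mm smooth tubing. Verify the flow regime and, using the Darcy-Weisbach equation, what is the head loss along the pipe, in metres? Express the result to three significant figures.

Re = VD/ν = 0.657·0.03460/0.00118 = 19.3 → laminar (Re < 2300)
f = 64/Re = 3.322
h_f = f(L/D)V²/(2g) = 3.322·(51.0/0.03460)·0.657²/(2·9.81) = 107.7 m

h_f ≈ 108 m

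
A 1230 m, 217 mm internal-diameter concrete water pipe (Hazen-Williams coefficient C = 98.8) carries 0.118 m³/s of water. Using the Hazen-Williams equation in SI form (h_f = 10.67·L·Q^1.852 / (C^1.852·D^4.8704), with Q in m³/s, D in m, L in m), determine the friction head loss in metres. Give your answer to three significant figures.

h_f = 10.67·1230·0.118^1.852 / (98.8^1.852·0.217^4.8704) = 86.42 m

h_f ≈ 86.4 m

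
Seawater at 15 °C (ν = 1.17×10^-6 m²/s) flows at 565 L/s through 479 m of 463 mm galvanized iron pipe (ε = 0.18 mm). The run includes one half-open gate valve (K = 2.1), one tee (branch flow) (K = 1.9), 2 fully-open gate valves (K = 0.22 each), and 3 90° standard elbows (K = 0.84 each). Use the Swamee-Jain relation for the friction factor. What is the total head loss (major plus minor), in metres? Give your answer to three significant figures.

V = 4Q/(πD²) = 3.356 m/s; V²/2g = 0.5740 m
Re = 1.33×10^6, ε/D = 3.89×10^-4 → f = 0.01635 (Swamee-Jain)
Major: h_f = f(L/D)·V²/2g = 0.01635·1035·0.5740 = 9.706 m
Minor: ΣK = 6.96; h_m = ΣK·V²/2g = 3.995 m
Total H_L = 9.706 + 3.995 = 13.70 m

H_L ≈ 13.7 m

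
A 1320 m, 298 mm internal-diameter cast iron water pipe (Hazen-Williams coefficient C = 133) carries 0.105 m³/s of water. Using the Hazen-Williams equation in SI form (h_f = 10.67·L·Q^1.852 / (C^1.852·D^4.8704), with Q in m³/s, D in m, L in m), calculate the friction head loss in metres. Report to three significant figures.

h_f = 10.67·1320·0.105^1.852 / (133^1.852·0.298^4.8704) = 9.191 m

h_f ≈ 9.19 m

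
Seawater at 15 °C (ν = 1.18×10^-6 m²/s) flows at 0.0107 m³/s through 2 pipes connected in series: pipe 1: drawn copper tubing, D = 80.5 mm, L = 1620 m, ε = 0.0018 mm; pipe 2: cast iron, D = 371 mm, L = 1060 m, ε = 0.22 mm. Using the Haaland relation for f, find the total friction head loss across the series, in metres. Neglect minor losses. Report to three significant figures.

Pipe 1: V = 2.102 m/s, Re = 1.43×10^5, ε/D = 2.24×10^-5, f = 0.01667, h_1 = f(L/D)V²/2g = 75.55 m
Pipe 2: V = 0.09898 m/s, Re = 3.11×10^4, ε/D = 5.93×10^-4, f = 0.02452, h_2 = f(L/D)V²/2g = 0.03498 m
Series → Q common, losses add: H = Σh = 75.59 m

H ≈ 75.6 m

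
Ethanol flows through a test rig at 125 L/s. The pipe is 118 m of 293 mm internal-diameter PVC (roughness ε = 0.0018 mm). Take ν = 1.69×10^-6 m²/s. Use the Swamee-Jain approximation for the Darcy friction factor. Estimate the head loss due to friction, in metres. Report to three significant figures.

h_f ≈ 1.01 m

V = 4Q/(πD²) = 4·0.125/(π·0.293²) = 1.854 m/s
Re = VD/ν = 1.854·0.293/1.69×10^-6 = 3.21×10^5 → turbulent
ε/D = 0.0018/293 = 6.14×10^-6
Swamee-Jain: f = 0.01427
h_f = f(L/D)V²/(2g) = 0.01427·(118/0.293)·1.854²/(2·9.81) = 1.006 m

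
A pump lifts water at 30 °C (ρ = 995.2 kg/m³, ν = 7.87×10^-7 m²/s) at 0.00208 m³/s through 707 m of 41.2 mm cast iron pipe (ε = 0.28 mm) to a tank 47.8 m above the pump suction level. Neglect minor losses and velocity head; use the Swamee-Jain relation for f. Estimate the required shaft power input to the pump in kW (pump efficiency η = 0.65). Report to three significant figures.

V = 4Q/(πD²) = 1.560 m/s; Re = 8.17×10^4; ε/D = 0.00680; f = 0.03462
h_f = f(L/D)V²/2g = 73.70 m
Total head H = z + h_f = 47.8 + 73.70 = 121.5 m
P_hyd = ρgQH = 995.2·9.81·0.00208·121.5 = 2.467 kW
P_shaft = P_hyd/η = 2.467/0.65 = 3.796 kW

P_shaft ≈ 3.80 kW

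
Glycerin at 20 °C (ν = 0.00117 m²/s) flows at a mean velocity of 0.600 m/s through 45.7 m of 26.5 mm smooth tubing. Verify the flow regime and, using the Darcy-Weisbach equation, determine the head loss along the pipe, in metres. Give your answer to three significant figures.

Re = VD/ν = 0.600·0.02650/0.00117 = 13.6 → laminar (Re < 2300)
f = 64/Re = 4.709
h_f = f(L/D)V²/(2g) = 4.709·(45.7/0.02650)·0.600²/(2·9.81) = 149.0 m

h_f ≈ 149 m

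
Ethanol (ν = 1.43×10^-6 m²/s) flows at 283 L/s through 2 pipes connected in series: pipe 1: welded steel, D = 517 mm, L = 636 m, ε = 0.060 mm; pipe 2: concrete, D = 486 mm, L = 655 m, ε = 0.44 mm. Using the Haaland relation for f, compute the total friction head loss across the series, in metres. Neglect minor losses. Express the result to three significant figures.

H ≈ 4.81 m

Pipe 1: V = 1.348 m/s, Re = 4.87×10^5, ε/D = 1.16×10^-4, f = 0.01448, h_1 = f(L/D)V²/2g = 1.650 m
Pipe 2: V = 1.526 m/s, Re = 5.18×10^5, ε/D = 9.05×10^-4, f = 0.01975, h_2 = f(L/D)V²/2g = 3.157 m
Series → Q common, losses add: H = Σh = 4.807 m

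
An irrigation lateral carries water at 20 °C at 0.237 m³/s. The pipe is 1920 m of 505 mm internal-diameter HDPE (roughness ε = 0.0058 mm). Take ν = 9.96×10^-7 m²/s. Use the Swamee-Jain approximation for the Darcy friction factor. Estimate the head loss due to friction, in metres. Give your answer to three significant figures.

h_f ≈ 3.49 m

V = 4Q/(πD²) = 4·0.237/(π·0.505²) = 1.183 m/s
Re = VD/ν = 1.183·0.505/9.96×10^-7 = 6.00×10^5 → turbulent
ε/D = 0.0058/505 = 1.15×10^-5
Swamee-Jain: f = 0.01288
h_f = f(L/D)V²/(2g) = 0.01288·(1920/0.505)·1.183²/(2·9.81) = 3.494 m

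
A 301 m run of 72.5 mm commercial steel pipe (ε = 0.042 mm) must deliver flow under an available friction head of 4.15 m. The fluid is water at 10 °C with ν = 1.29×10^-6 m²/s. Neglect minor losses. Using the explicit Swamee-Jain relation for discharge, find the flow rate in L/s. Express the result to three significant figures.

Q ≈ 3.84 L/s

Swamee-Jain (Type II): Q = -0.965·√(gD⁵h_f/L)·ln[ε/(3.7D) + √(3.17ν²L/(gD³h_f))]
√(gD⁵h_f/L) = √(9.81·0.0725⁵·4.15/301) = 5.205×10^-4
ε/(3.7D) = 1.57×10^-4; √(3.17ν²L/(gD³h_f)) = 3.20×10^-4
Q = -0.965·5.205×10^-4·ln(4.765×10^-4) = 0.003842 m³/s
Check: V = 0.931 m/s, Re = 5.23×10^4, f = 0.02272, h_f = 4.16 m ≈ 4.15 m ✓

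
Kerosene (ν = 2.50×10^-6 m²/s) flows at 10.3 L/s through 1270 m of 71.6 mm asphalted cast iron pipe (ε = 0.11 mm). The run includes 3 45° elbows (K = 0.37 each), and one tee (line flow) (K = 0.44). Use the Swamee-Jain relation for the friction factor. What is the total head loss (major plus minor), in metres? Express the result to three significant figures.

H_L ≈ 146 m

V = 4Q/(πD²) = 2.558 m/s; V²/2g = 0.3335 m
Re = 7.33×10^4, ε/D = 0.00154 → f = 0.02467 (Swamee-Jain)
Major: h_f = f(L/D)·V²/2g = 0.02467·17737·0.3335 = 145.9 m
Minor: ΣK = 1.55; h_m = ΣK·V²/2g = 0.5170 m
Total H_L = 145.9 + 0.5170 = 146.5 m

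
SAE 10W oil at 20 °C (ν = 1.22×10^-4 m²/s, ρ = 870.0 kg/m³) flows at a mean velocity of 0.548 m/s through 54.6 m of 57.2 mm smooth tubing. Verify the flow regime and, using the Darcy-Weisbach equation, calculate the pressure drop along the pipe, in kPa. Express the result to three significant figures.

Δp ≈ 31.1 kPa

Re = VD/ν = 0.548·0.05720/1.22×10^-4 = 257 → laminar (Re < 2300)
f = 64/Re = 0.2491
h_f = f(L/D)V²/(2g) = 0.2491·(54.6/0.05720)·0.548²/(2·9.81) = 3.639 m
Δp = ρg·h_f = 870.0·9.81·3.639 = 31.06 kPa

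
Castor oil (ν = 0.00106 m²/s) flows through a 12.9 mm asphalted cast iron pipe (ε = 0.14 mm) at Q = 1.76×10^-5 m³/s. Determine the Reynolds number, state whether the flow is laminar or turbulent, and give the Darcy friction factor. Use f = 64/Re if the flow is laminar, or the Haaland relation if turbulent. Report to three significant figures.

V = 4Q/(πD²) = 0.1347 m/s
Re = VD/ν = 0.1347·0.0129/0.00106 = 1.64
Re < 2300 → laminar → f = 64/Re = 39.05

Re ≈ 1.64; laminar; f = 64/Re ≈ 39.1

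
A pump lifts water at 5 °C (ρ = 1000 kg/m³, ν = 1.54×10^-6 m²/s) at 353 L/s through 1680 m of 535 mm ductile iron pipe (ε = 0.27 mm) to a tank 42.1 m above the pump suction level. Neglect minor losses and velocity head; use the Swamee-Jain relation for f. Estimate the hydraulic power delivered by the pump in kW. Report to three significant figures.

P_hyd ≈ 170 kW

V = 4Q/(πD²) = 1.570 m/s; Re = 5.46×10^5; ε/D = 5.05×10^-4; f = 0.01773
h_f = f(L/D)V²/2g = 6.998 m
Total head H = z + h_f = 42.1 + 6.998 = 49.10 m
P_hyd = ρgQH = 1000·9.81·0.353·49.10 = 170.0 kW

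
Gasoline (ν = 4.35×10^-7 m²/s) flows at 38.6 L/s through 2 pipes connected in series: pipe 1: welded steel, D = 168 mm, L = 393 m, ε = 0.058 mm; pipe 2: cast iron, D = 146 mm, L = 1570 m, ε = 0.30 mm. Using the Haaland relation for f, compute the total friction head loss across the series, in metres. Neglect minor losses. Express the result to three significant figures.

Pipe 1: V = 1.741 m/s, Re = 6.73×10^5, ε/D = 3.45×10^-4, f = 0.01625, h_1 = f(L/D)V²/2g = 5.876 m
Pipe 2: V = 2.306 m/s, Re = 7.74×10^5, ε/D = 0.00205, f = 0.02384, h_2 = f(L/D)V²/2g = 69.47 m
Series → Q common, losses add: H = Σh = 75.34 m

H ≈ 75.3 m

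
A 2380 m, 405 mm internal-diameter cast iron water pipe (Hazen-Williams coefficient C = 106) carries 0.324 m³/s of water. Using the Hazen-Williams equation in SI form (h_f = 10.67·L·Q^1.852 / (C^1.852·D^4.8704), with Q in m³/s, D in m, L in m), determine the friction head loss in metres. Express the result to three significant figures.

h_f ≈ 45.6 m

h_f = 10.67·2380·0.324^1.852 / (106^1.852·0.405^4.8704) = 45.63 m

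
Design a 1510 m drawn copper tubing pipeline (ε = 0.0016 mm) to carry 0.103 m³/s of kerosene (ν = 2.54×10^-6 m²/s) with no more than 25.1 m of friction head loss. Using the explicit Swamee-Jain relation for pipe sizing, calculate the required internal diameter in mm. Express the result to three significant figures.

Swamee-Jain (Type III): D = 0.66·[ε^1.25·(LQ²/(gh_f))^4.75 + ν·Q^9.4·(L/(gh_f))^5.2]^0.04
LQ²/(gh_f) = 0.06506; L/(gh_f) = 6.132
Term 1 = ε^1.25·(…)^4.75 = 1.31×10^-13; Term 2 = ν·Q^9.4·(…)^5.2 = 1.66×10^-11
D = 0.66·(1.31×10^-13 + 1.66×10^-11)^0.04 = 0.2446 m = 245 mm
Check: V = 2.19 m/s, Re = 2.11×10^5, f = 0.01543, h_f = 23.3 m ≈ 25.1 m ✓

D ≈ 245 mm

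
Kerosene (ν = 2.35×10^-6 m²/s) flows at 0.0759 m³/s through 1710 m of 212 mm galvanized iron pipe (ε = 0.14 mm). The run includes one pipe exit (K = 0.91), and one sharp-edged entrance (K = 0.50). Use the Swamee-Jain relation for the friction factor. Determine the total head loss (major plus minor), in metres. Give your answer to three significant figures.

H_L ≈ 37.9 m

V = 4Q/(πD²) = 2.150 m/s; V²/2g = 0.2356 m
Re = 1.94×10^5, ε/D = 6.60×10^-4 → f = 0.01978 (Swamee-Jain)
Major: h_f = f(L/D)·V²/2g = 0.01978·8066·0.2356 = 37.59 m
Minor: ΣK = 1.41; h_m = ΣK·V²/2g = 0.3323 m
Total H_L = 37.59 + 0.3323 = 37.93 m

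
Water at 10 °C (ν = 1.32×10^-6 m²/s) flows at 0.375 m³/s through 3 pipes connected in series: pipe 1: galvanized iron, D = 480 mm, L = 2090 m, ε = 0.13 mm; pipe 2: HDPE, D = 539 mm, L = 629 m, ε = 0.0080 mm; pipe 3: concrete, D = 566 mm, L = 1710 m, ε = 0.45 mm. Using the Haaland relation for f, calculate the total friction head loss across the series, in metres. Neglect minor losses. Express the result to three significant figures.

H ≈ 23.4 m

Pipe 1: V = 2.072 m/s, Re = 7.54×10^5, ε/D = 2.71×10^-4, f = 0.01553, h_1 = f(L/D)V²/2g = 14.80 m
Pipe 2: V = 1.643 m/s, Re = 6.71×10^5, ε/D = 1.48×10^-5, f = 0.01261, h_2 = f(L/D)V²/2g = 2.026 m
Pipe 3: V = 1.490 m/s, Re = 6.39×10^5, ε/D = 7.95×10^-4, f = 0.01911, h_3 = f(L/D)V²/2g = 6.535 m
Series → Q common, losses add: H = Σh = 23.36 m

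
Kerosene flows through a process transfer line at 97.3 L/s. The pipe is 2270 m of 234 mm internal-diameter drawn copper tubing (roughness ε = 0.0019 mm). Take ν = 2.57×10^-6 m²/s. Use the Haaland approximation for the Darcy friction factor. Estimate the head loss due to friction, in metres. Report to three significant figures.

V = 4Q/(πD²) = 4·0.0973/(π·0.234²) = 2.263 m/s
Re = VD/ν = 2.263·0.234/2.57×10^-6 = 2.06×10^5 → turbulent
ε/D = 0.0019/234 = 8.12×10^-6
Haaland: f = 0.01546
h_f = f(L/D)V²/(2g) = 0.01546·(2270/0.234)·2.263²/(2·9.81) = 39.13 m

h_f ≈ 39.1 m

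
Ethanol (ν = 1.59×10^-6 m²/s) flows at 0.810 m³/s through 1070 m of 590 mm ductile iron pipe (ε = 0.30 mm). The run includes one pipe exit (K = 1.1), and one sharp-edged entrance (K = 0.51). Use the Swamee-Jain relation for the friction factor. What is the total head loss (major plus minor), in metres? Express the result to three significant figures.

V = 4Q/(πD²) = 2.963 m/s; V²/2g = 0.4474 m
Re = 1.10×10^6, ε/D = 5.08×10^-4 → f = 0.01731 (Swamee-Jain)
Major: h_f = f(L/D)·V²/2g = 0.01731·1814·0.4474 = 14.05 m
Minor: ΣK = 1.61; h_m = ΣK·V²/2g = 0.7203 m
Total H_L = 14.05 + 0.7203 = 14.77 m

H_L ≈ 14.8 m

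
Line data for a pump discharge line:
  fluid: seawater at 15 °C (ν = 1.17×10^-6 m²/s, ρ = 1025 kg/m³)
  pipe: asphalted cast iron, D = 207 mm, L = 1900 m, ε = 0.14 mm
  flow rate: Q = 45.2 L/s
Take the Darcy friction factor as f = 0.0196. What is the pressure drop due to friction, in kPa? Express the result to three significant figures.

V = 4Q/(πD²) = 4·0.0452/(π·0.207²) = 1.343 m/s
h_f = f(L/D)V²/(2g) = 0.01960·(1900/0.207)·1.343²/(2·9.81) = 16.54 m
Δp = ρg·h_f = 1025·9.81·16.54 = 166.3 kPa

Δp ≈ 166 kPa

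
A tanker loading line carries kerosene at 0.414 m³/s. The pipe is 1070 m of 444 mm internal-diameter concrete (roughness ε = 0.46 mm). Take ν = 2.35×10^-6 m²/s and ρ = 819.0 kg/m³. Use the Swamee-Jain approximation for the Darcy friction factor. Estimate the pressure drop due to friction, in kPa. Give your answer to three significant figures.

V = 4Q/(πD²) = 4·0.414/(π·0.444²) = 2.674 m/s
Re = VD/ν = 2.674·0.444/2.35×10^-6 = 5.05×10^5 → turbulent
ε/D = 0.46/444 = 0.00104
Swamee-Jain: f = 0.02050
h_f = f(L/D)V²/(2g) = 0.02050·(1070/0.444)·2.674²/(2·9.81) = 18.01 m
Δp = ρg·h_f = 819.0·9.81·18.01 = 144.7 kPa

Δp ≈ 145 kPa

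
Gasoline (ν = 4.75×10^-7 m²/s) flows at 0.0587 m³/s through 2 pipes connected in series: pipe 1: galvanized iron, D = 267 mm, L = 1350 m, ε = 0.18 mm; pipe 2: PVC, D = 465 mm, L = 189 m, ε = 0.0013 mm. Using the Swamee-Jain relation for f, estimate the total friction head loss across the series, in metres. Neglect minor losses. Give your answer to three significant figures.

H ≈ 5.32 m

Pipe 1: V = 1.048 m/s, Re = 5.89×10^5, ε/D = 6.74×10^-4, f = 0.01867, h_1 = f(L/D)V²/2g = 5.288 m
Pipe 2: V = 0.3457 m/s, Re = 3.38×10^5, ε/D = 2.80×10^-6, f = 0.01409, h_2 = f(L/D)V²/2g = 0.03488 m
Series → Q common, losses add: H = Σh = 5.322 m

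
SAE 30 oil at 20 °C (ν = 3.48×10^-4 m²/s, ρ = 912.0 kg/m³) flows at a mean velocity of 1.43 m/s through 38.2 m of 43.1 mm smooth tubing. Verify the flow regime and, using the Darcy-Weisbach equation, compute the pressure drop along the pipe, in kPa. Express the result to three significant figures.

Δp ≈ 299 kPa

Re = VD/ν = 1.43·0.04310/3.48×10^-4 = 177 → laminar (Re < 2300)
f = 64/Re = 0.3614
h_f = f(L/D)V²/(2g) = 0.3614·(38.2/0.04310)·1.43²/(2·9.81) = 33.38 m
Δp = ρg·h_f = 912.0·9.81·33.38 = 298.7 kPa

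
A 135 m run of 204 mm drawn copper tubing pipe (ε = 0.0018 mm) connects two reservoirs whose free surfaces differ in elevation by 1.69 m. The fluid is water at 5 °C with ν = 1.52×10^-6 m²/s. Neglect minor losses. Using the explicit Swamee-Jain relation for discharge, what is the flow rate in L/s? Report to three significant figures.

Swamee-Jain (Type II): Q = -0.965·√(gD⁵h_f/L)·ln[ε/(3.7D) + √(3.17ν²L/(gD³h_f))]
√(gD⁵h_f/L) = √(9.81·0.204⁵·1.69/135) = 0.006587
ε/(3.7D) = 2.38×10^-6; √(3.17ν²L/(gD³h_f)) = 8.38×10^-5
Q = -0.965·0.006587·ln(8.620×10^-5) = 0.05949 m³/s
Check: V = 1.82 m/s, Re = 2.44×10^5, f = 0.01504, h_f = 1.68 m ≈ 1.69 m ✓

Q ≈ 59.5 L/s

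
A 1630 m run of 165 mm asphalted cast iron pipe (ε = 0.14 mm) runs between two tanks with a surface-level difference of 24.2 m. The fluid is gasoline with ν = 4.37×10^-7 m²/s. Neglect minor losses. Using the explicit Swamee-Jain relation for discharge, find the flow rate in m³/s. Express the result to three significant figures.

Swamee-Jain (Type II): Q = -0.965·√(gD⁵h_f/L)·ln[ε/(3.7D) + √(3.17ν²L/(gD³h_f))]
√(gD⁵h_f/L) = √(9.81·0.165⁵·24.2/1630) = 0.004220
ε/(3.7D) = 2.29×10^-4; √(3.17ν²L/(gD³h_f)) = 3.04×10^-5
Q = -0.965·0.004220·ln(2.597×10^-4) = 0.03362 m³/s
Check: V = 1.57 m/s, Re = 5.94×10^5, f = 0.01956, h_f = 24.3 m ≈ 24.2 m ✓

Q ≈ 0.0336 m³/s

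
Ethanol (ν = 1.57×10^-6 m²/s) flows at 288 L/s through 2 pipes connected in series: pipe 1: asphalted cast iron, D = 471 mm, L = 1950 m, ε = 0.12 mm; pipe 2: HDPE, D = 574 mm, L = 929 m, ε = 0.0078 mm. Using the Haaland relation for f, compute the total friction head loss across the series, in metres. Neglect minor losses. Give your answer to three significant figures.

Pipe 1: V = 1.653 m/s, Re = 4.96×10^5, ε/D = 2.55×10^-4, f = 0.01579, h_1 = f(L/D)V²/2g = 9.103 m
Pipe 2: V = 1.113 m/s, Re = 4.07×10^5, ε/D = 1.36×10^-5, f = 0.01369, h_2 = f(L/D)V²/2g = 1.399 m
Series → Q common, losses add: H = Σh = 10.50 m

H ≈ 10.5 m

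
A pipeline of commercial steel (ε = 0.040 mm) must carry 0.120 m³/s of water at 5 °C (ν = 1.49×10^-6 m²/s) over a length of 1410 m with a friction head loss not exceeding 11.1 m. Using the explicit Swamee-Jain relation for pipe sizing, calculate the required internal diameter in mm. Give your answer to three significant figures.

Swamee-Jain (Type III): D = 0.66·[ε^1.25·(LQ²/(gh_f))^4.75 + ν·Q^9.4·(L/(gh_f))^5.2]^0.04
LQ²/(gh_f) = 0.1865; L/(gh_f) = 12.95
Term 1 = ε^1.25·(…)^4.75 = 1.09×10^-9; Term 2 = ν·Q^9.4·(…)^5.2 = 2.00×10^-9
D = 0.66·(1.09×10^-9 + 2.00×10^-9)^0.04 = 0.3014 m = 301 mm
Check: V = 1.68 m/s, Re = 3.40×10^5, f = 0.01549, h_f = 10.4 m ≈ 11.1 m ✓

D ≈ 301 mm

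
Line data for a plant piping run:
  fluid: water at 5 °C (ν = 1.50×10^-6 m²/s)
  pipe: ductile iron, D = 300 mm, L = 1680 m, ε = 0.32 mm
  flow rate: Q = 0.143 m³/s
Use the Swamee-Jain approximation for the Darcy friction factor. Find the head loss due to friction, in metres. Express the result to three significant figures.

V = 4Q/(πD²) = 4·0.143/(π·0.300²) = 2.023 m/s
Re = VD/ν = 2.023·0.300/1.50×10^-6 = 4.05×10^5 → turbulent
ε/D = 0.32/300 = 0.00107
Swamee-Jain: f = 0.02078
h_f = f(L/D)V²/(2g) = 0.02078·(1680/0.300)·2.023²/(2·9.81) = 24.27 m

h_f ≈ 24.3 m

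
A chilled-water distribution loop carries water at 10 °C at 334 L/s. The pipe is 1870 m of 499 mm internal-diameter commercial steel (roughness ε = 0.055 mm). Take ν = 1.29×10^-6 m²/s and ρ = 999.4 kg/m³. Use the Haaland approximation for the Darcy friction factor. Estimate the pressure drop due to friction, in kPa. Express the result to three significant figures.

V = 4Q/(πD²) = 4·0.334/(π·0.499²) = 1.708 m/s
Re = VD/ν = 1.708·0.499/1.29×10^-6 = 6.61×10^5 → turbulent
ε/D = 0.055/499 = 1.10×10^-4
Haaland: f = 0.01397
h_f = f(L/D)V²/(2g) = 0.01397·(1870/0.499)·1.708²/(2·9.81) = 7.781 m
Δp = ρg·h_f = 999.4·9.81·7.781 = 76.29 kPa

Δp ≈ 76.3 kPa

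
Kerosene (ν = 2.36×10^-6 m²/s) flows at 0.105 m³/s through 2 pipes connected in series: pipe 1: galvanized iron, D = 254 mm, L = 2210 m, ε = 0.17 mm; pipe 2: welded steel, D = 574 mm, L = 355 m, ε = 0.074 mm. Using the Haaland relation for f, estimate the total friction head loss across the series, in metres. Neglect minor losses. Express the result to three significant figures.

H ≈ 36.9 m

Pipe 1: V = 2.072 m/s, Re = 2.23×10^5, ε/D = 6.69×10^-4, f = 0.01933, h_1 = f(L/D)V²/2g = 36.82 m
Pipe 2: V = 0.4058 m/s, Re = 9.87×10^4, ε/D = 1.29×10^-4, f = 0.01845, h_2 = f(L/D)V²/2g = 0.09573 m
Series → Q common, losses add: H = Σh = 36.91 m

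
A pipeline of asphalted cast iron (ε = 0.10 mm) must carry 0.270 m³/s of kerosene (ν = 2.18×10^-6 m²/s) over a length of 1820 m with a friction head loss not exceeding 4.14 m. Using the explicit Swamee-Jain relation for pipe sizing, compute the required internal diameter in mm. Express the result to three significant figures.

Swamee-Jain (Type III): D = 0.66·[ε^1.25·(LQ²/(gh_f))^4.75 + ν·Q^9.4·(L/(gh_f))^5.2]^0.04
LQ²/(gh_f) = 3.267; L/(gh_f) = 44.81
Term 1 = ε^1.25·(…)^4.75 = 0.00277; Term 2 = ν·Q^9.4·(…)^5.2 = 0.00381
D = 0.66·(0.00277 + 0.00381)^0.04 = 0.5398 m = 540 mm
Check: V = 1.18 m/s, Re = 2.92×10^5, f = 0.01624, h_f = 3.88 m ≈ 4.14 m ✓

D ≈ 540 mm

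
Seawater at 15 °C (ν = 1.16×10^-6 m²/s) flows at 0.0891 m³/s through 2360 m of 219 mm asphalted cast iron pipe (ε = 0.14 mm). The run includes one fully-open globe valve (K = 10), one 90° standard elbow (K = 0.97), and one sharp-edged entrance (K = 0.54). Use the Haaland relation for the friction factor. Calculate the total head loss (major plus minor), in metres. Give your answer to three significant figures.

H_L ≈ 60.1 m

V = 4Q/(πD²) = 2.365 m/s; V²/2g = 0.2852 m
Re = 4.47×10^5, ε/D = 6.39×10^-4 → f = 0.01849 (Haaland)
Major: h_f = f(L/D)·V²/2g = 0.01849·10776·0.2852 = 56.82 m
Minor: ΣK = 11.5; h_m = ΣK·V²/2g = 3.282 m
Total H_L = 56.82 + 3.282 = 60.10 m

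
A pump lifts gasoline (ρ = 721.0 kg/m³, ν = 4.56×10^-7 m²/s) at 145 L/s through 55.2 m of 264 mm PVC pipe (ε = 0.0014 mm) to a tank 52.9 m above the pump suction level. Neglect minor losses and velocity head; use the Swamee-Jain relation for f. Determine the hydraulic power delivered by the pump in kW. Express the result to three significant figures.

V = 4Q/(πD²) = 2.649 m/s; Re = 1.53×10^6; ε/D = 5.30×10^-6; f = 0.01099
h_f = f(L/D)V²/2g = 0.8217 m
Total head H = z + h_f = 52.9 + 0.8217 = 53.72 m
P_hyd = ρgQH = 721.0·9.81·0.145·53.72 = 55.10 kW

P_hyd ≈ 55.1 kW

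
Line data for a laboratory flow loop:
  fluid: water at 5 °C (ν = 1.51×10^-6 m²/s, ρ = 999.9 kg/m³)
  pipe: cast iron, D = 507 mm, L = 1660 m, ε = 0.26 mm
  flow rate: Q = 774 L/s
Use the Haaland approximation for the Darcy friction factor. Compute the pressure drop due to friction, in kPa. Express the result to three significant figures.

Δp ≈ 413 kPa

V = 4Q/(πD²) = 4·0.774/(π·0.507²) = 3.834 m/s
Re = VD/ν = 3.834·0.507/1.51×10^-6 = 1.29×10^6 → turbulent
ε/D = 0.26/507 = 5.13×10^-4
Haaland: f = 0.01717
h_f = f(L/D)V²/(2g) = 0.01717·(1660/0.507)·3.834²/(2·9.81) = 42.11 m
Δp = ρg·h_f = 999.9·9.81·42.11 = 413.0 kPa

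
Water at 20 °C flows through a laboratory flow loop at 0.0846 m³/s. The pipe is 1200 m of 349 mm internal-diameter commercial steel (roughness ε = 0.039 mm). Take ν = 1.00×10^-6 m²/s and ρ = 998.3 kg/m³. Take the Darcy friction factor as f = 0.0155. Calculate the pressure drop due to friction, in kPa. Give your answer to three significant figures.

V = 4Q/(πD²) = 4·0.0846/(π·0.349²) = 0.8844 m/s
h_f = f(L/D)V²/(2g) = 0.01550·(1200/0.349)·0.8844²/(2·9.81) = 2.124 m
Δp = ρg·h_f = 998.3·9.81·2.124 = 20.81 kPa

Δp ≈ 20.8 kPa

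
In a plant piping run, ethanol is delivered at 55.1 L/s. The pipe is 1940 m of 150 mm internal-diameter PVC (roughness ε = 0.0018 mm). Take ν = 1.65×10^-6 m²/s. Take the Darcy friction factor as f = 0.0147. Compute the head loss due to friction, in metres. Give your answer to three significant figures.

h_f ≈ 94.2 m

V = 4Q/(πD²) = 4·0.0551/(π·0.150²) = 3.118 m/s
h_f = f(L/D)V²/(2g) = 0.01470·(1940/0.150)·3.118²/(2·9.81) = 94.21 m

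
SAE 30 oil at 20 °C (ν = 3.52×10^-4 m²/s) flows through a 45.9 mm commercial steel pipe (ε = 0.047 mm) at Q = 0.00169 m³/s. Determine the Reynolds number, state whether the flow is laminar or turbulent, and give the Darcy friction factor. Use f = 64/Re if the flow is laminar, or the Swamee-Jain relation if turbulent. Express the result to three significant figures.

V = 4Q/(πD²) = 1.021 m/s
Re = VD/ν = 1.021·0.0459/3.52×10^-4 = 133
Re < 2300 → laminar → f = 64/Re = 0.4805

Re ≈ 133; laminar; f = 64/Re ≈ 0.481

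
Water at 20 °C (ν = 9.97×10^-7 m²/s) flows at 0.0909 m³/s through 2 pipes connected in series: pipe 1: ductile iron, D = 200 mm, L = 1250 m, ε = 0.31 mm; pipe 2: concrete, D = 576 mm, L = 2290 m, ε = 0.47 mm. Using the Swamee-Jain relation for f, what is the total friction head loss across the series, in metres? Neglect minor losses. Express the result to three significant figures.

H ≈ 60.2 m

Pipe 1: V = 2.893 m/s, Re = 5.80×10^5, ε/D = 0.00155, f = 0.02240, h_1 = f(L/D)V²/2g = 59.74 m
Pipe 2: V = 0.3488 m/s, Re = 2.02×10^5, ε/D = 8.16×10^-4, f = 0.02042, h_2 = f(L/D)V²/2g = 0.5036 m
Series → Q common, losses add: H = Σh = 60.24 m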